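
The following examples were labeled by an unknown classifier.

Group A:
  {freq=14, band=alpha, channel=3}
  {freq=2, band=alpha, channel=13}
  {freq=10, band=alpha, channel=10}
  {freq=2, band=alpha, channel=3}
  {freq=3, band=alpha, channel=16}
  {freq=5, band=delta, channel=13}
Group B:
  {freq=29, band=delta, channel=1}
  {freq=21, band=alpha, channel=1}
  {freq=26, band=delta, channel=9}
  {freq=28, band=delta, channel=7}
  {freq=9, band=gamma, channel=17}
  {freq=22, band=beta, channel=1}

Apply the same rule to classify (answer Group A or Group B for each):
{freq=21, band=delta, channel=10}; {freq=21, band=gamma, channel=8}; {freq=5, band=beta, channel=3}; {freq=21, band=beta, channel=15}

Every 'Group A' example satisfies: channel ≤ 16 AND freq ≤ 14. None of the 'Group B' examples do.
Group B: {freq=21, band=delta, channel=10}, since channel = 10, freq = 21. Group B: {freq=21, band=gamma, channel=8}, since channel = 8, freq = 21. Group A: {freq=5, band=beta, channel=3}, since channel = 3, freq = 5. Group B: {freq=21, band=beta, channel=15}, since channel = 15, freq = 21.

Group B, Group B, Group A, Group B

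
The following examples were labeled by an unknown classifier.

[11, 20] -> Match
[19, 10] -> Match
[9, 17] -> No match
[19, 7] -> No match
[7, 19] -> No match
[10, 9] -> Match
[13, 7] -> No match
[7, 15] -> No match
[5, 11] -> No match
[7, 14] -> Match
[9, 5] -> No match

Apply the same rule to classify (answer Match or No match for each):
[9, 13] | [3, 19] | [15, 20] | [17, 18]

No match, No match, Match, Match

A rule that fits every label: sum is odd — true of each 'Match' example, false of each 'No match' one.
[9, 13] → 9+13 = 22 → No match.
[3, 19] → 3+19 = 22 → No match.
[15, 20] → 15+20 = 35 → Match.
[17, 18] → 17+18 = 35 → Match.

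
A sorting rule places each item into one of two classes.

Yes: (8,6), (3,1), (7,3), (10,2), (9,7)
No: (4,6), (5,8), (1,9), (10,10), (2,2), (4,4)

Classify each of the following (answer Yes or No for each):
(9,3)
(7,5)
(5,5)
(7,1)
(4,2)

Yes, Yes, No, Yes, Yes

The classifier is using: first > second.
Yes: (9,3), since 9 > 3.
Yes: (7,5), since 7 > 5.
No: (5,5), since 5 = 5.
Yes: (7,1), since 7 > 1.
Yes: (4,2), since 4 > 2.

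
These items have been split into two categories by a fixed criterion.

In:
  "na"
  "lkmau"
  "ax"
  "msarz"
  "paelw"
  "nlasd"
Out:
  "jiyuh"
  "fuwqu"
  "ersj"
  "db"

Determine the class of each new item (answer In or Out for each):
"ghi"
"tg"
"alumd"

The rule appears to be: contains 'a'.
"ghi": Out (no 'a'). "tg": Out (no 'a'). "alumd": In (has 'a').

Out, Out, In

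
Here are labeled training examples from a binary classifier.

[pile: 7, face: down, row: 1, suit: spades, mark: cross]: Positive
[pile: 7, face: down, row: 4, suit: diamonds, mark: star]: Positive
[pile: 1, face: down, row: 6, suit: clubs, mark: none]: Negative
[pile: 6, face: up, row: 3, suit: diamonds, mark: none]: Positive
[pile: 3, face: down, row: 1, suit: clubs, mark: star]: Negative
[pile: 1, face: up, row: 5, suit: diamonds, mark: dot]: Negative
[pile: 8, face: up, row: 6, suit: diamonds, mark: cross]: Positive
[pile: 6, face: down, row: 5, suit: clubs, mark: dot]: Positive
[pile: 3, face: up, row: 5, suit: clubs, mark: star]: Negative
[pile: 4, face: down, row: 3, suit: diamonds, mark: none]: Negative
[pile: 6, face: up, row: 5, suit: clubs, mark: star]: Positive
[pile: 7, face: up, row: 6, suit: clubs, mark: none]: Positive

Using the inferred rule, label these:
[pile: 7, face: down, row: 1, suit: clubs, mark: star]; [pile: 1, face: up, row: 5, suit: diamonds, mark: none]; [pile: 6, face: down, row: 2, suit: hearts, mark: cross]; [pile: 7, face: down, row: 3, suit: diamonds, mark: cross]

The simplest hypothesis consistent with all the labels is: pile ≥ 6.
[pile: 7, face: down, row: 1, suit: clubs, mark: star] → pile = 7 → Positive. [pile: 1, face: up, row: 5, suit: diamonds, mark: none] → pile = 1 → Negative. [pile: 6, face: down, row: 2, suit: hearts, mark: cross] → pile = 6 → Positive. [pile: 7, face: down, row: 3, suit: diamonds, mark: cross] → pile = 7 → Positive.

Positive, Negative, Positive, Positive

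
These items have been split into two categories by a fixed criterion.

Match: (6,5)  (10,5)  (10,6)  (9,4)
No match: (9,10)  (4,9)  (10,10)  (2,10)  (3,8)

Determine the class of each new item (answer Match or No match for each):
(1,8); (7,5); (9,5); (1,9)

No match, Match, Match, No match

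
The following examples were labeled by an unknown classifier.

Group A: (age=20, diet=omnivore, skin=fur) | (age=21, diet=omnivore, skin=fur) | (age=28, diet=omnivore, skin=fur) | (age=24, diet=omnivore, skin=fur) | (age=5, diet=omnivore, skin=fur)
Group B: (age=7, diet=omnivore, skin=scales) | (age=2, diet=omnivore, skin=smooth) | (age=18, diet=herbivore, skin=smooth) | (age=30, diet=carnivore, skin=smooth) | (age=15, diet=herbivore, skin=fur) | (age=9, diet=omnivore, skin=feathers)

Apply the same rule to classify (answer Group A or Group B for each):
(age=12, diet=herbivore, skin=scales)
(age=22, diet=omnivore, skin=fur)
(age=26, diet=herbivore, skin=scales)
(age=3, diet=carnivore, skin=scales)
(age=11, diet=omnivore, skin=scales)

Group B, Group A, Group B, Group B, Group B

Every 'Group A' example satisfies: skin is fur AND diet is omnivore. None of the 'Group B' examples do.
(age=12, diet=herbivore, skin=scales): Group B (skin is scales, diet is herbivore).
(age=22, diet=omnivore, skin=fur): Group A (skin is fur, diet is omnivore).
(age=26, diet=herbivore, skin=scales): Group B (skin is scales, diet is herbivore).
(age=3, diet=carnivore, skin=scales): Group B (skin is scales, diet is carnivore).
(age=11, diet=omnivore, skin=scales): Group B (skin is scales, diet is omnivore).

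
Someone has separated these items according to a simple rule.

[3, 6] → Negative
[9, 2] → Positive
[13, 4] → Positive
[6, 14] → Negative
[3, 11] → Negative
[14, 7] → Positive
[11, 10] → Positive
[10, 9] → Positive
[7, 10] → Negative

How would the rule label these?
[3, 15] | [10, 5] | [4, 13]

Negative, Positive, Negative

One predicate separates the groups cleanly: first > second.
[3, 15]: Negative (3 < 15). [10, 5]: Positive (10 > 5). [4, 13]: Negative (4 < 13).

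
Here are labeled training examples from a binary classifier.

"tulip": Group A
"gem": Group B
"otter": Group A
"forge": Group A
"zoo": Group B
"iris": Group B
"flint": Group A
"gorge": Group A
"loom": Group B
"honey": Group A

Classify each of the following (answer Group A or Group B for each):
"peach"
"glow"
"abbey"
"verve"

Group A, Group B, Group A, Group A

The rule appears to be: length 5.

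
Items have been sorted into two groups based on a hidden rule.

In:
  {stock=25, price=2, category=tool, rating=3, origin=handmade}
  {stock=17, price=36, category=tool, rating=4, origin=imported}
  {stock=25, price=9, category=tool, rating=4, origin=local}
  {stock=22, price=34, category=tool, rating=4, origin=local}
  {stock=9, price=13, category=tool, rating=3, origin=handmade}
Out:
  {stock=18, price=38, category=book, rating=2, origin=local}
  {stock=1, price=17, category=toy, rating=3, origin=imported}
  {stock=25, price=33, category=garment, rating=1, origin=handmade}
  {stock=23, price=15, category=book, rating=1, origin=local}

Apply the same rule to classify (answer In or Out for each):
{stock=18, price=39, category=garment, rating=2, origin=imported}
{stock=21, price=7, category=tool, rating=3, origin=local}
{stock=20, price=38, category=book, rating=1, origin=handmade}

The pattern is that an item is 'In' exactly when: category is tool.
{stock=18, price=39, category=garment, rating=2, origin=imported}: Out (category is garment). {stock=21, price=7, category=tool, rating=3, origin=local}: In (category is tool). {stock=20, price=38, category=book, rating=1, origin=handmade}: Out (category is book).

Out, In, Out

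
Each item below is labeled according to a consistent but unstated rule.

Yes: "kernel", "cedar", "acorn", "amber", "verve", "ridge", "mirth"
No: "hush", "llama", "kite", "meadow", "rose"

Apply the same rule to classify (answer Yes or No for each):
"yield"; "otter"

The classifier is using: length ≥ 5 AND contains 'r'.

No, Yes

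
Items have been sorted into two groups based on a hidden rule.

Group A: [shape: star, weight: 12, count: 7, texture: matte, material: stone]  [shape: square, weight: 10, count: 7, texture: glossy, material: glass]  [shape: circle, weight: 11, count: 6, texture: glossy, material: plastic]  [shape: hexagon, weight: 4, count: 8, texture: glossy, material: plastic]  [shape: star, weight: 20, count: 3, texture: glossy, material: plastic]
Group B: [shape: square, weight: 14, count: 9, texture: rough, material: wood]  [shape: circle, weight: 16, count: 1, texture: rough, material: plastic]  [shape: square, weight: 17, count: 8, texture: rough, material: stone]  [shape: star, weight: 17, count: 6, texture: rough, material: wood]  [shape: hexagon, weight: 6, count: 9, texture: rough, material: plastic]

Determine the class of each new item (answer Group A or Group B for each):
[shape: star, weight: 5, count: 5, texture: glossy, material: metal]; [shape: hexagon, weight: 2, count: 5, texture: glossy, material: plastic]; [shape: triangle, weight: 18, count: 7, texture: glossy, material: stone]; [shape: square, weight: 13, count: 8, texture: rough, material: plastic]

Group A, Group A, Group A, Group B

Looking at the examples, the only property every 'Group A' case has and every 'Group B' case lacks is: texture is not rough.
[shape: star, weight: 5, count: 5, texture: glossy, material: metal]: texture is glossy — meets the rule, so Group A.
[shape: hexagon, weight: 2, count: 5, texture: glossy, material: plastic]: texture is glossy — meets the rule, so Group A.
[shape: triangle, weight: 18, count: 7, texture: glossy, material: stone]: texture is glossy — meets the rule, so Group A.
[shape: square, weight: 13, count: 8, texture: rough, material: plastic]: texture is rough — does not satisfy this, so Group B.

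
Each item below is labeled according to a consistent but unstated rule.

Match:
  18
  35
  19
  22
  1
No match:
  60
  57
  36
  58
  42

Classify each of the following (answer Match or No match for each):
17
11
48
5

The distinguishing property — at most 35 — holds for all the 'Match' cases and none of the 'No match' cases.
17 → 17 ≤ 35 → Match.
11 → 11 ≤ 35 → Match.
48 → 48 > 35 → No match.
5 → 5 ≤ 35 → Match.

Match, Match, No match, Match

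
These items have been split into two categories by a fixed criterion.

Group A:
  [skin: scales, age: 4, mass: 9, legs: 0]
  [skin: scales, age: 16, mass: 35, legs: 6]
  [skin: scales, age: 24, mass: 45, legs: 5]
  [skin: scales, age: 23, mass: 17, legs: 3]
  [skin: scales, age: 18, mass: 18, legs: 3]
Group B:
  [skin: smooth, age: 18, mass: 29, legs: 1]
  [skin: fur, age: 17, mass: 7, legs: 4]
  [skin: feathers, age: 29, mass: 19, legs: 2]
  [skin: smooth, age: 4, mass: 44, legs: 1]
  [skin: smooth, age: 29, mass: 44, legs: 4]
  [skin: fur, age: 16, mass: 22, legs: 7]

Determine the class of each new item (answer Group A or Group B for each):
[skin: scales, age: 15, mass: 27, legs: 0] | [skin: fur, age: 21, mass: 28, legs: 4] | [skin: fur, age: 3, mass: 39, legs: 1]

The simplest hypothesis consistent with all the labels is: skin is scales.
Group A: [skin: scales, age: 15, mass: 27, legs: 0], since skin is scales. Group B: [skin: fur, age: 21, mass: 28, legs: 4], since skin is fur. Group B: [skin: fur, age: 3, mass: 39, legs: 1], since skin is fur.

Group A, Group B, Group B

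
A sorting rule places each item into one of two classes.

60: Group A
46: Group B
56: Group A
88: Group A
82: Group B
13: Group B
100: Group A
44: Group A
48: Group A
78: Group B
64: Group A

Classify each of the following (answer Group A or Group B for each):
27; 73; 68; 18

Comparing the two groups points to one rule — multiple of 4.

Group B, Group B, Group A, Group B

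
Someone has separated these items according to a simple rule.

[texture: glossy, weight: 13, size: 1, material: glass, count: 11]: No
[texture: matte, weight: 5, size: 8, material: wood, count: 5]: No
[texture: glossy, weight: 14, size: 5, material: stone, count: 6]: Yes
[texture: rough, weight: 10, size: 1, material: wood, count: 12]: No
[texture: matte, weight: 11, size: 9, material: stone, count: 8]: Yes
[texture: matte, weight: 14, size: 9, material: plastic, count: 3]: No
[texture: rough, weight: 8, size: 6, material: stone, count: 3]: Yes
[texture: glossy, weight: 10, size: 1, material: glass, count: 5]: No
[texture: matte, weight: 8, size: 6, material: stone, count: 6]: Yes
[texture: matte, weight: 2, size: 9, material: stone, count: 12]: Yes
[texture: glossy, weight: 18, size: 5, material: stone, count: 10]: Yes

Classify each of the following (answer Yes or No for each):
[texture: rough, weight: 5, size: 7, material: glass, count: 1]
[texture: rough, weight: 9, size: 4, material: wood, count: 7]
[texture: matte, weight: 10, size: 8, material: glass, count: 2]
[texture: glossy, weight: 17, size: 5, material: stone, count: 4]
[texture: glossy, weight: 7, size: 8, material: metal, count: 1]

No, No, No, Yes, No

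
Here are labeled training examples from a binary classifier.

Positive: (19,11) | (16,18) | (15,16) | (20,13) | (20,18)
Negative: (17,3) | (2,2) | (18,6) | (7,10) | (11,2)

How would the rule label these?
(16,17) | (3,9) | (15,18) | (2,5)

Positive, Negative, Positive, Negative

'Positive' ⟺ sum ≥ 30.
Positive: (16,17), since 16+17 = 33. Negative: (3,9), since 3+9 = 12. Positive: (15,18), since 15+18 = 33. Negative: (2,5), since 2+5 = 7.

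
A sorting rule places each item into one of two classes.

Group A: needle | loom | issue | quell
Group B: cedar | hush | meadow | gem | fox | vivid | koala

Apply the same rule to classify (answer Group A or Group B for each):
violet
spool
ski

The rule appears to be: has a double letter.
violet: no doubled letter, does not satisfy this → Group B.
spool: 'oo' doubled, checks out → Group A.
ski: no doubled letter, does not satisfy this → Group B.

Group B, Group A, Group B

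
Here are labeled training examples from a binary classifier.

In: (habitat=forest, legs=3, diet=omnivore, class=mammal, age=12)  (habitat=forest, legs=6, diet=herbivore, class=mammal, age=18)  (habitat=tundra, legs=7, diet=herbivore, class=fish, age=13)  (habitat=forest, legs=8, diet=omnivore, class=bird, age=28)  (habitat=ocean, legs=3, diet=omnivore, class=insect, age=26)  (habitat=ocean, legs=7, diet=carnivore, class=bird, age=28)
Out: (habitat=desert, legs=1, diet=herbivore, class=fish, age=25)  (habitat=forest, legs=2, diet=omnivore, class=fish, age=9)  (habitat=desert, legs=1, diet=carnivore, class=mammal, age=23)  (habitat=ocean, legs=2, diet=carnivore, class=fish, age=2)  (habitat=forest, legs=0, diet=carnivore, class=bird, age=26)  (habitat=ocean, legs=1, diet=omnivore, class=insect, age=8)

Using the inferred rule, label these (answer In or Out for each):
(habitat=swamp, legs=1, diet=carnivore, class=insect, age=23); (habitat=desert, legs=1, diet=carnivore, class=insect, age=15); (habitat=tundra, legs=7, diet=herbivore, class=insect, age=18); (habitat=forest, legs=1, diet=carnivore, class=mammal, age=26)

Out, Out, In, Out

The simplest hypothesis consistent with all the labels is: legs ≥ 3.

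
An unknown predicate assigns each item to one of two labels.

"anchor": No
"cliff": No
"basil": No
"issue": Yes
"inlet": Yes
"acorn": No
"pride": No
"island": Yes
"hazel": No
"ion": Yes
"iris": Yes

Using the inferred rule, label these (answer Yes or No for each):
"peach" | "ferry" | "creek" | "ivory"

No, No, No, Yes

Every 'Yes' example satisfies: starts with 'i'. None of the 'No' examples do.
"peach": starts with 'p', doesn't qualify → No.
"ferry": starts with 'f', doesn't qualify → No.
"creek": starts with 'c', doesn't qualify → No.
"ivory": starts with 'i', fits → Yes.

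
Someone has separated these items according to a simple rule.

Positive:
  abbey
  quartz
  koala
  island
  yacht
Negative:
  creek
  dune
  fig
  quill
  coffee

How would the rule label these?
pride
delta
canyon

One predicate separates the groups cleanly: contains 'a'.
pride: no 'a', does not pass → Negative.
delta: has 'a', checks out → Positive.
canyon: has 'a', checks out → Positive.

Negative, Positive, Positive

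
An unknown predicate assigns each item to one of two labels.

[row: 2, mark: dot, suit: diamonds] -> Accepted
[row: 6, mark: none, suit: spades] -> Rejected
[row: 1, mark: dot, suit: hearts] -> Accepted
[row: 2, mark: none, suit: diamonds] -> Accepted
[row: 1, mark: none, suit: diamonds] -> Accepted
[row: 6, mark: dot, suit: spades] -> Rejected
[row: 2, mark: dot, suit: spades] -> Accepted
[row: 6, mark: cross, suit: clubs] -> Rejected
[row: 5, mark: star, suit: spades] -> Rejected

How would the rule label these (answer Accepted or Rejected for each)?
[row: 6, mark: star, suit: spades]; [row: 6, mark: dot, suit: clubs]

Rejected, Rejected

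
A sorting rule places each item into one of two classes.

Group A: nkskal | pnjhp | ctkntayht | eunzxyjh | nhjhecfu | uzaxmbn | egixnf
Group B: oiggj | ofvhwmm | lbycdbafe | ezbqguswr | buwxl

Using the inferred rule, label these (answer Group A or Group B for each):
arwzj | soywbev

Comparing the two groups points to one rule — contains 'n'.
Group B: arwzj, since no 'n'.
Group B: soywbev, since no 'n'.

Group B, Group B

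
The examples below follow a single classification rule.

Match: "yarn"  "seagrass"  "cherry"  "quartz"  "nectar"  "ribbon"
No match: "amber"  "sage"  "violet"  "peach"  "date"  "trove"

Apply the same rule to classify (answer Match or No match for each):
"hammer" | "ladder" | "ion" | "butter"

Match, Match, No match, Match

The simplest hypothesis consistent with all the labels is: even length AND contains 'r'.
"hammer": length 6, has 'r' — fits, so Match.
"ladder": length 6, has 'r' — fits, so Match.
"ion": length 3, no 'r' — does not pass, so No match.
"butter": length 6, has 'r' — fits, so Match.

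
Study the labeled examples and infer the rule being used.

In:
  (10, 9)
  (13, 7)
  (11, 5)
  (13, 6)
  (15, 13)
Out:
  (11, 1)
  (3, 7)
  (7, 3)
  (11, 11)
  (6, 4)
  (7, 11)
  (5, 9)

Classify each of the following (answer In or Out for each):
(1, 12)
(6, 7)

The common property of the 'In' items is: first > second AND sum ≥ 14. No 'Out' item has it.
Out: (1, 12), since 1 < 12, 1+12 = 13. Out: (6, 7), since 6 < 7, 6+7 = 13.

Out, Out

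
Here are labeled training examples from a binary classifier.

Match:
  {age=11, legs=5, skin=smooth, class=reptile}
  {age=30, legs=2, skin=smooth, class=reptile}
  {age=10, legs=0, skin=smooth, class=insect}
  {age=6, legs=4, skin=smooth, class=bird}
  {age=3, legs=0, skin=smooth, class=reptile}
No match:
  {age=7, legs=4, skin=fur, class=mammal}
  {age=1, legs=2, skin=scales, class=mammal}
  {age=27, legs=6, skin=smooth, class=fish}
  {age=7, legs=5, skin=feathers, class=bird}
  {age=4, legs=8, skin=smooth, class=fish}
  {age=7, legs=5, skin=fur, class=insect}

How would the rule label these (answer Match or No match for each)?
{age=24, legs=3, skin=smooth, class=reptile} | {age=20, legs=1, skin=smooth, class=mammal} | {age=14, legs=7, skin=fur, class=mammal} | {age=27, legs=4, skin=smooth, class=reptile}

Match, Match, No match, Match

The simplest hypothesis consistent with all the labels is: skin is smooth AND legs ≤ 5.
{age=24, legs=3, skin=smooth, class=reptile} → skin is smooth, legs = 3 → Match.
{age=20, legs=1, skin=smooth, class=mammal} → skin is smooth, legs = 1 → Match.
{age=14, legs=7, skin=fur, class=mammal} → skin is fur, legs = 7 → No match.
{age=27, legs=4, skin=smooth, class=reptile} → skin is smooth, legs = 4 → Match.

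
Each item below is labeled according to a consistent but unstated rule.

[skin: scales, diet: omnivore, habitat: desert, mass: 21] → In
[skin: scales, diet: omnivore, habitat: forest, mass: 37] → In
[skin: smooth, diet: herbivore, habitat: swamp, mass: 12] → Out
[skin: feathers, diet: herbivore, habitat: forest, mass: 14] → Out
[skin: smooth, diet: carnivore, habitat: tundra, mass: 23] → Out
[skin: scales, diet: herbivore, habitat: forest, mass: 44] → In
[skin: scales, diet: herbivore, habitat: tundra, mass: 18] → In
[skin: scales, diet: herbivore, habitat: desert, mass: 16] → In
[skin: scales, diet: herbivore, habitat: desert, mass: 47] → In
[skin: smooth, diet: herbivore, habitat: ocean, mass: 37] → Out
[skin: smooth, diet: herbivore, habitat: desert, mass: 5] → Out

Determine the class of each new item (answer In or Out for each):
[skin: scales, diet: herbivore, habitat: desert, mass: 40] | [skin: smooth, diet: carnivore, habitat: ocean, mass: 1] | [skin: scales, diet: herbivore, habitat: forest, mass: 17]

In, Out, In

Checking candidate rules against both groups, what survives is: skin is scales.
[skin: scales, diet: herbivore, habitat: desert, mass: 40]: In (skin is scales).
[skin: smooth, diet: carnivore, habitat: ocean, mass: 1]: Out (skin is smooth).
[skin: scales, diet: herbivore, habitat: forest, mass: 17]: In (skin is scales).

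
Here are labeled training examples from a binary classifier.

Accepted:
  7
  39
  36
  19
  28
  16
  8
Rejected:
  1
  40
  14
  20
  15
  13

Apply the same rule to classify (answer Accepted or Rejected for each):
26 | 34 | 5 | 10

The distinguishing property — digit sum ≥ 7 — holds for all the 'Accepted' cases and none of the 'Rejected' cases.
26 → digit sum 2+6 = 8 → Accepted. 34 → digit sum 3+4 = 7 → Accepted. 5 → digit sum 5 → Rejected. 10 → digit sum 1+0 = 1 → Rejected.

Accepted, Accepted, Rejected, Rejected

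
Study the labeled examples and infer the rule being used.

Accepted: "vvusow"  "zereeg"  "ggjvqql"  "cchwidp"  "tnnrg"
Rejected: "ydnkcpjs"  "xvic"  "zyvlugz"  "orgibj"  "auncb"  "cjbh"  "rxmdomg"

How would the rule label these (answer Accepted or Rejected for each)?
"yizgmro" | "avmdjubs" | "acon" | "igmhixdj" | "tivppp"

Comparing the two groups points to one rule — has a double letter.
"yizgmro": no doubled letter, doesn't qualify → Rejected. "avmdjubs": no doubled letter, doesn't qualify → Rejected. "acon": no doubled letter, doesn't qualify → Rejected. "igmhixdj": no doubled letter, doesn't qualify → Rejected. "tivppp": 'pp' doubled, satisfies this → Accepted.

Rejected, Rejected, Rejected, Rejected, Accepted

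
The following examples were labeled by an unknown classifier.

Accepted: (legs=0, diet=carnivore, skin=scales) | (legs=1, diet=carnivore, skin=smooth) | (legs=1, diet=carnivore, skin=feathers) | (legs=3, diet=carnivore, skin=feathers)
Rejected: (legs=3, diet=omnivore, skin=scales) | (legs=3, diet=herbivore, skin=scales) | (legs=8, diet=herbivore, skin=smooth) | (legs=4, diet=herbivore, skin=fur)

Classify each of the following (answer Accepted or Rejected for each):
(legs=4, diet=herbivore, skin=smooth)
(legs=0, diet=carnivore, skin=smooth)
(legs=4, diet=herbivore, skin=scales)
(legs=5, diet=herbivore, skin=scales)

Rule: diet is carnivore. This holds for each 'Accepted' example and fails for each 'Rejected' one.
(legs=4, diet=herbivore, skin=smooth) — diet is herbivore, hence Rejected.
(legs=0, diet=carnivore, skin=smooth) — diet is carnivore, hence Accepted.
(legs=4, diet=herbivore, skin=scales) — diet is herbivore, hence Rejected.
(legs=5, diet=herbivore, skin=scales) — diet is herbivore, hence Rejected.

Rejected, Accepted, Rejected, Rejected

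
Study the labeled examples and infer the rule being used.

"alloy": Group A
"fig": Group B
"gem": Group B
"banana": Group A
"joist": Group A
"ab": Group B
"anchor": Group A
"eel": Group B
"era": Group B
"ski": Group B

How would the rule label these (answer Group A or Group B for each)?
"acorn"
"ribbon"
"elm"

A rule that fits every label: length ≥ 5 — true of each 'Group A' example, false of each 'Group B' one.
Group A: "acorn", since length 5. Group A: "ribbon", since length 6. Group B: "elm", since length 3.

Group A, Group A, Group B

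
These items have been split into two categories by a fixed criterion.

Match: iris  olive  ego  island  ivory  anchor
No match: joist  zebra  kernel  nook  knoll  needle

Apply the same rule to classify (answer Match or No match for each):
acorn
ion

Match, Match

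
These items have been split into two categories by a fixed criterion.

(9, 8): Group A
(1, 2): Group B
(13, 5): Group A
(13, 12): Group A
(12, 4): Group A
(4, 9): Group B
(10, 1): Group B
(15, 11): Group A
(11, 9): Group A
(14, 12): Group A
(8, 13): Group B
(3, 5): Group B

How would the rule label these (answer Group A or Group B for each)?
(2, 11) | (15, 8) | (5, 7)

Group B, Group A, Group B

The distinguishing property — first > second AND sum ≥ 13 — holds for all the 'Group A' cases and none of the 'Group B' cases.
(2, 11): 2 < 11, 2+11 = 13, does not fit → Group B. (15, 8): 15 > 8, 15+8 = 23, satisfies this → Group A. (5, 7): 5 < 7, 5+7 = 12, does not fit → Group B.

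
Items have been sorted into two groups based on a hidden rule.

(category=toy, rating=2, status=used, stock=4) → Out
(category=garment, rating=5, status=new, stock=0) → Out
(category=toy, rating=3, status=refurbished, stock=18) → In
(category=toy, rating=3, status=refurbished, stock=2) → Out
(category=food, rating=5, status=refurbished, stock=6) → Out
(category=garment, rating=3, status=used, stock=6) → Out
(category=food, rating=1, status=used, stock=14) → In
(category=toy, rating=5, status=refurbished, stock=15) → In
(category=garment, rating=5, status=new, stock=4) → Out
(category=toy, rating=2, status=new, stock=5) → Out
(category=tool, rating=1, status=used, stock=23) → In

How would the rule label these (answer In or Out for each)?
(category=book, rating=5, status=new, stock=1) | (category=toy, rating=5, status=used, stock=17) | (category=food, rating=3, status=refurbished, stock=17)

Out, In, In

The pattern is that an item is 'In' exactly when: stock ≥ 14.
(category=book, rating=5, status=new, stock=1): stock = 1 — lacks this property, so Out. (category=toy, rating=5, status=used, stock=17): stock = 17 — fits, so In. (category=food, rating=3, status=refurbished, stock=17): stock = 17 — fits, so In.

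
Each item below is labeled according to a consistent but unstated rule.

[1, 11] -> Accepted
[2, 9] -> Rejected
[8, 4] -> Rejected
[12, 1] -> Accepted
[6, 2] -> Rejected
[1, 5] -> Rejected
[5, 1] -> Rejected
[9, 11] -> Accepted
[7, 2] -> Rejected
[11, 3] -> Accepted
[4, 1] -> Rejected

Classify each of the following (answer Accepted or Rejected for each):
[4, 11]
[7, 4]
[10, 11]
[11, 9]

Accepted, Rejected, Accepted, Accepted

The common property of the 'Accepted' items is: max ≥ 11. No 'Rejected' item has it.
[4, 11]: max 11 — passes, so Accepted. [7, 4]: max 7 — doesn't qualify, so Rejected. [10, 11]: max 11 — passes, so Accepted. [11, 9]: max 11 — passes, so Accepted.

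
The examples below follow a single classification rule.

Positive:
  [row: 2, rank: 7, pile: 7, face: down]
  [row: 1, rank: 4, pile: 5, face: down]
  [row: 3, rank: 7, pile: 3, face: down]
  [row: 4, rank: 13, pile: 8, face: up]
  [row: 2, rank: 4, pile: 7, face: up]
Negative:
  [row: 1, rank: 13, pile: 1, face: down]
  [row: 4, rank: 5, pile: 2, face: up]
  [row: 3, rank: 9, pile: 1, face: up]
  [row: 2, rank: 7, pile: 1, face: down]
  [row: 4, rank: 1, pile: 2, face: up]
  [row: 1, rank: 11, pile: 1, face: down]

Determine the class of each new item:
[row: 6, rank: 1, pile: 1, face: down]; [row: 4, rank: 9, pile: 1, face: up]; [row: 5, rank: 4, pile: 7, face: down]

Negative, Negative, Positive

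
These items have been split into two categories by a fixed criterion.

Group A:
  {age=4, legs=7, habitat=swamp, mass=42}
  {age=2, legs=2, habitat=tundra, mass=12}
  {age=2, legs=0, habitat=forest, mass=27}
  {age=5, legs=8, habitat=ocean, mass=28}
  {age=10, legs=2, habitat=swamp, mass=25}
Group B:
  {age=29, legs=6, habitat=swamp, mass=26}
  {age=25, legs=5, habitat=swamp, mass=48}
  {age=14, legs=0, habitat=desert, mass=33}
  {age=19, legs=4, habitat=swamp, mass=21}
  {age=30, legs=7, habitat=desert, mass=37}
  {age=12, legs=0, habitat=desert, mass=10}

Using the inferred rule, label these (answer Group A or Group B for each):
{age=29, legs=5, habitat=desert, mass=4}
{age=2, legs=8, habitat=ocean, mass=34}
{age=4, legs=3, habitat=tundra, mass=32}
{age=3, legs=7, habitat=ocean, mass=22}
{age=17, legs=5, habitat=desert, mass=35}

Group B, Group A, Group A, Group A, Group B

The simplest hypothesis consistent with all the labels is: age ≤ 10.
{age=29, legs=5, habitat=desert, mass=4}: age = 29, does not satisfy this → Group B. {age=2, legs=8, habitat=ocean, mass=34}: age = 2, qualifies → Group A. {age=4, legs=3, habitat=tundra, mass=32}: age = 4, qualifies → Group A. {age=3, legs=7, habitat=ocean, mass=22}: age = 3, qualifies → Group A. {age=17, legs=5, habitat=desert, mass=35}: age = 17, does not satisfy this → Group B.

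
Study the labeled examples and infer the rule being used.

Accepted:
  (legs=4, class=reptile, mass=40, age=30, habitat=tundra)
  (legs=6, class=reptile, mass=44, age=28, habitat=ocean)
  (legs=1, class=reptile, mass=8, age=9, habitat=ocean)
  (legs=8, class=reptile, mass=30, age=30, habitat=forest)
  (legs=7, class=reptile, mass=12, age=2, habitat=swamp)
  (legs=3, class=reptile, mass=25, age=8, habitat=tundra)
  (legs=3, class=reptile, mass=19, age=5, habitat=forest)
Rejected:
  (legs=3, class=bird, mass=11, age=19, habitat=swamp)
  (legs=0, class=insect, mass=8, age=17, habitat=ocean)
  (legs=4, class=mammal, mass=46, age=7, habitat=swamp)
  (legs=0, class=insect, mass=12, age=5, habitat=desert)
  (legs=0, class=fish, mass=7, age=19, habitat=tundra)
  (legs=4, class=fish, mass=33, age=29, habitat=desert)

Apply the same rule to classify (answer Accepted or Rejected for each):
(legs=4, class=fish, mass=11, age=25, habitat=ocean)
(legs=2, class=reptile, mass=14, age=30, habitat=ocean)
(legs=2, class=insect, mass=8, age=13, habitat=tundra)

Rejected, Accepted, Rejected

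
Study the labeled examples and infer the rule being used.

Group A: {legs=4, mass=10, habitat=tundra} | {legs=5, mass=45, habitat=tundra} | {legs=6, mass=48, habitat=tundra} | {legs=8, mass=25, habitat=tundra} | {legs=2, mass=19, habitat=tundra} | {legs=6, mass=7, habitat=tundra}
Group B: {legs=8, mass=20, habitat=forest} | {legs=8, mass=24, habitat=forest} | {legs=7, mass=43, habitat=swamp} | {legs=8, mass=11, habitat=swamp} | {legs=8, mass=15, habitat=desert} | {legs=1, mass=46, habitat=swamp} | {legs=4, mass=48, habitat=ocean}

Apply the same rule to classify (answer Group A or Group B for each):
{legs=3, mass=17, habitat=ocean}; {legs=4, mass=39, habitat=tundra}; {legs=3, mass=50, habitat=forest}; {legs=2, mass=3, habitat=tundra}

Group B, Group A, Group B, Group A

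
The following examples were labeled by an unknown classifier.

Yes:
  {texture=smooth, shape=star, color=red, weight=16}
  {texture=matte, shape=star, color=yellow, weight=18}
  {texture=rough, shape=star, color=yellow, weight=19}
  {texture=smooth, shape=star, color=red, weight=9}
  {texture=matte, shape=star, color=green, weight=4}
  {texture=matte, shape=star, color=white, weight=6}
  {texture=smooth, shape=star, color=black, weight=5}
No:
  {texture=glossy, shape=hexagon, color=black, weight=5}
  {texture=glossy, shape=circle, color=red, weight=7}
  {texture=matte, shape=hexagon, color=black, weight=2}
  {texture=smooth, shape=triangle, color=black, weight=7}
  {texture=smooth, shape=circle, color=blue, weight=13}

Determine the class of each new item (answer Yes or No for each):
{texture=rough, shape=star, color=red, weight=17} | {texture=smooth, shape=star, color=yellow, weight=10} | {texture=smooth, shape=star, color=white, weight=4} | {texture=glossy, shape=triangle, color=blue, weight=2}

Yes, Yes, Yes, No

The rule appears to be: shape is star.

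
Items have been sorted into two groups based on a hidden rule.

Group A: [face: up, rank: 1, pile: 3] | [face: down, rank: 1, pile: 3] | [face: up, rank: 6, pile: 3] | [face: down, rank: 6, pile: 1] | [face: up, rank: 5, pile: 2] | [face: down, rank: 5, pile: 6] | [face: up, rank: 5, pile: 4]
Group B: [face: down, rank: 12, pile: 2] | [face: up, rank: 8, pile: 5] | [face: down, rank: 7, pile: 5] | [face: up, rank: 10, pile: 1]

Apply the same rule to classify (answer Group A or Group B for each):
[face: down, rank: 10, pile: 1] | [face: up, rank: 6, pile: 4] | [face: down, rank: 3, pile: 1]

The simplest hypothesis consistent with all the labels is: rank ≤ 6.
[face: down, rank: 10, pile: 1]: Group B (rank = 10). [face: up, rank: 6, pile: 4]: Group A (rank = 6). [face: down, rank: 3, pile: 1]: Group A (rank = 3).

Group B, Group A, Group A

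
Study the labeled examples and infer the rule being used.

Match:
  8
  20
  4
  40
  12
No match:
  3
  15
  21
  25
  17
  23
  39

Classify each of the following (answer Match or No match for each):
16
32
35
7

Match, Match, No match, No match

The simplest hypothesis consistent with all the labels is: even.
16 → 16 is even → Match. 32 → 32 is even → Match. 35 → 35 is odd → No match. 7 → 7 is odd → No match.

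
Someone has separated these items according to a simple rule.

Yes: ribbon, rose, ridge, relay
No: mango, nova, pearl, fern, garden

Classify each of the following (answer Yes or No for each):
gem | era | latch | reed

No, No, No, Yes

Rule: starts with 'r'. This holds for each 'Yes' example and fails for each 'No' one.
gem: No (starts with 'g'). era: No (starts with 'e'). latch: No (starts with 'l'). reed: Yes (starts with 'r').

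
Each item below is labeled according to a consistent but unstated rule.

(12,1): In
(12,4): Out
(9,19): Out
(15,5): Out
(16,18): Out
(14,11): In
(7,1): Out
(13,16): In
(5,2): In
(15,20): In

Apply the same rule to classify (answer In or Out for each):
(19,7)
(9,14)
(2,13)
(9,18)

Out, In, In, In

The common property of the 'In' items is: sum is odd. No 'Out' item has it.
(19,7): Out (19+7 = 26). (9,14): In (9+14 = 23). (2,13): In (2+13 = 15). (9,18): In (9+18 = 27).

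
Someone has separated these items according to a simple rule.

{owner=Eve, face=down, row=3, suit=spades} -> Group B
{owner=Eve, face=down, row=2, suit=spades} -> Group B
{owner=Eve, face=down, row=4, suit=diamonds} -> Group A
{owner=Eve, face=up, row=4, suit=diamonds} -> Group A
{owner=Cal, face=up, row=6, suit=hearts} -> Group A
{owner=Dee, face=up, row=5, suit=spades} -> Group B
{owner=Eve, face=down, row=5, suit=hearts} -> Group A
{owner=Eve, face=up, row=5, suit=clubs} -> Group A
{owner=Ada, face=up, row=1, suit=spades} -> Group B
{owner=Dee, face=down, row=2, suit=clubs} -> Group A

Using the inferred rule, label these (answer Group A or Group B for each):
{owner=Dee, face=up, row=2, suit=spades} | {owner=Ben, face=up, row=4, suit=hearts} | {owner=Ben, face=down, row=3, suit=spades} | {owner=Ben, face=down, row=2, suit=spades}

All 'Group A' examples share one property — suit is not spades — and every 'Group B' example lacks it.
Group B: {owner=Dee, face=up, row=2, suit=spades}, since suit is spades.
Group A: {owner=Ben, face=up, row=4, suit=hearts}, since suit is hearts.
Group B: {owner=Ben, face=down, row=3, suit=spades}, since suit is spades.
Group B: {owner=Ben, face=down, row=2, suit=spades}, since suit is spades.

Group B, Group A, Group B, Group B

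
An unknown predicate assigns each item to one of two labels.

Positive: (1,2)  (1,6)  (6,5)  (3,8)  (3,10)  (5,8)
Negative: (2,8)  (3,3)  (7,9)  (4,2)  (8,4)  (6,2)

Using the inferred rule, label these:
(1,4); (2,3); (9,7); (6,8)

A rule that fits every label: sum is odd — true of each 'Positive' example, false of each 'Negative' one.

Positive, Positive, Negative, Negative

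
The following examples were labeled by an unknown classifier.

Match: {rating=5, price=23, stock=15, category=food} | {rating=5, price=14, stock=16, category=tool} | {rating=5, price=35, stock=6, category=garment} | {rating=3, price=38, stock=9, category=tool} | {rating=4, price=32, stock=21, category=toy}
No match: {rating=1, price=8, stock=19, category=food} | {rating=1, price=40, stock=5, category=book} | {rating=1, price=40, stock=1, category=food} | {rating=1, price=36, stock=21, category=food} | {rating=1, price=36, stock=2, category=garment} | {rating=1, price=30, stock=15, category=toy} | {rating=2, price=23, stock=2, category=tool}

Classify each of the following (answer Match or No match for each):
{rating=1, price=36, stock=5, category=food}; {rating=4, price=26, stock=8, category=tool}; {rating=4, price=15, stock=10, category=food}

No match, Match, Match

The classifier is using: rating ≥ 3.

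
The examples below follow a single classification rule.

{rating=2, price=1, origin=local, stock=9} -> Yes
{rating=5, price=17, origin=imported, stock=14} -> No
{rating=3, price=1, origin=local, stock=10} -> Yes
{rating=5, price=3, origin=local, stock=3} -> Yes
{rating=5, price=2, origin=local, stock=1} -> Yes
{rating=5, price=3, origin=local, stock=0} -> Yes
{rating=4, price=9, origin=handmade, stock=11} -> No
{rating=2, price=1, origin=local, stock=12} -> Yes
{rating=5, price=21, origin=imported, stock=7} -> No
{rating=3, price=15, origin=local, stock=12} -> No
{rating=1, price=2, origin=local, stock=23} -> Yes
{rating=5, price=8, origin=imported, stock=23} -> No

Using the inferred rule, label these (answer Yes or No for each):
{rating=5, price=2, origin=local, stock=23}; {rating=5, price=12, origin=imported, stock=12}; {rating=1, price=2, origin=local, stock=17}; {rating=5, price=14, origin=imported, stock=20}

Yes, No, Yes, No

'Yes' ⟺ price ≤ 3.
{rating=5, price=2, origin=local, stock=23}: price = 2 — satisfies this, so Yes. {rating=5, price=12, origin=imported, stock=12}: price = 12 — doesn't qualify, so No. {rating=1, price=2, origin=local, stock=17}: price = 2 — satisfies this, so Yes. {rating=5, price=14, origin=imported, stock=20}: price = 14 — doesn't qualify, so No.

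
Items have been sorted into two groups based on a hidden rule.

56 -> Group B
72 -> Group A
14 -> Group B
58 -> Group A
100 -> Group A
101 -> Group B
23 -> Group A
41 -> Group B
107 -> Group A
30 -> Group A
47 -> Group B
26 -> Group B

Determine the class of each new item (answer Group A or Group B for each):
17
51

Group B, Group A

The simplest hypothesis consistent with all the labels is: ≡ 2 (mod 7).
Group B: 17, since 17 mod 7 = 3. Group A: 51, since 51 mod 7 = 2.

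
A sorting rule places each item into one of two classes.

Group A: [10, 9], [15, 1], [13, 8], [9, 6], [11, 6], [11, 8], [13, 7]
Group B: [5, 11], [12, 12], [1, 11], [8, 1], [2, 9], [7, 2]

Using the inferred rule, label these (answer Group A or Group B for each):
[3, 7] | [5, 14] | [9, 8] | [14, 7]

The pattern is that an item is 'Group A' exactly when: first > second AND sum ≥ 11.

Group B, Group B, Group A, Group A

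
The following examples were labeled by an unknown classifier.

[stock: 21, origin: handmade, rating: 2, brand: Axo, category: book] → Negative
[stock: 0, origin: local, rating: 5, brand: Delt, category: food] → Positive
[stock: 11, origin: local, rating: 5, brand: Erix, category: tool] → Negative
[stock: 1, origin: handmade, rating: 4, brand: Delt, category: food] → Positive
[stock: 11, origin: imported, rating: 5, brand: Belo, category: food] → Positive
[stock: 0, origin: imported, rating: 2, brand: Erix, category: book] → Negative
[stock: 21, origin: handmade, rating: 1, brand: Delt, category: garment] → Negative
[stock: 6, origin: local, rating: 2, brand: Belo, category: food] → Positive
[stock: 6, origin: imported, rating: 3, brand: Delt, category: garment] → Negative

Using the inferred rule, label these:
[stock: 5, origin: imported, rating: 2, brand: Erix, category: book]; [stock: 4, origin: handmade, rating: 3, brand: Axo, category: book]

Negative, Negative

Looking at the examples, the only property every 'Positive' case has and every 'Negative' case lacks is: category is food.
[stock: 5, origin: imported, rating: 2, brand: Erix, category: book] — category is book, hence Negative.
[stock: 4, origin: handmade, rating: 3, brand: Axo, category: book] — category is book, hence Negative.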